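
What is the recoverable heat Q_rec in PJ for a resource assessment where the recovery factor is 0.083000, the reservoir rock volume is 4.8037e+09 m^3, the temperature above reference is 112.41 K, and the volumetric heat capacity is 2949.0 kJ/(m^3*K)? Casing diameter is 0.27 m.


Step 1: Q_s = Vr*rhoc*dT/1e12 = 4.8037e+09*2949.0*112.41/1e12 = 1592.413 PJ
Step 2: Q_rec = Q_s * RF = 1592.413 * 0.083 = 132.17 PJ
Q_rec = 132.17 PJ


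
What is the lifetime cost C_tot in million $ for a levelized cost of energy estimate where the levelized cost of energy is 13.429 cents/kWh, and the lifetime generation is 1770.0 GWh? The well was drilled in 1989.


C_tot = LCOE / 100 * E_tot
C_tot = 13.429 / 100 * 1770.0
C_tot = 237.69 million $


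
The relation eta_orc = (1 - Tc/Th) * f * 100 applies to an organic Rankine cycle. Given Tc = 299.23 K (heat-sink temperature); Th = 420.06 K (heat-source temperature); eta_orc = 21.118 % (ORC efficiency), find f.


f = (eta_orc/100) / (1 - Tc/Th)
f = (21.118/100) / (1 - 299.23/420.06)
f = 0.73416


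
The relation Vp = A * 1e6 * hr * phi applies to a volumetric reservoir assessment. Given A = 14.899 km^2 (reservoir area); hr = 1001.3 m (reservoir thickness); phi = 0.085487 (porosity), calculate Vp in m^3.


Vp = A * 1e6 * hr * phi
Vp = 14.899 * 1e6 * 1001.3 * 0.085487
Vp = 1.2753e+09 m^3


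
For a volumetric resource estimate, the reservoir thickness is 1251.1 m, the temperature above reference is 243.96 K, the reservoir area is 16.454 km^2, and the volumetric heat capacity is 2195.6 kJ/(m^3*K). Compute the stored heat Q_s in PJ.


Step 1: Vr = A*1e6*hr = 16.454*1e6*1251.1 = 2.058560e+10 m^3
Step 2: Q_s = Vr*rhoc*dT/1e12 = 2.058560e+10*2195.6*243.96/1e12 = 11026 PJ
Q_s = 11026 PJ


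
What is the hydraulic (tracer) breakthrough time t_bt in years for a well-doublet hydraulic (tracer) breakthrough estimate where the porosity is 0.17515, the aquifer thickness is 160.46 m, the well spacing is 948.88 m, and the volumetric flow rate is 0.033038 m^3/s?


t_bt = pi * hr * phi * L^2 / (3 * Qv) / (365.25*86400)
t_bt = pi * 160.46 * 0.17515 * 948.88^2 / (3 * 0.033038) / (365.25*86400)
t_bt = 25.416 years


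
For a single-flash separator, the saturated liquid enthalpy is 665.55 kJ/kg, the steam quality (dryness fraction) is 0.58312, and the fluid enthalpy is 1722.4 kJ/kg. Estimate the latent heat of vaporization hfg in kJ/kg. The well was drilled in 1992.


hfg = (h - hf) / x
hfg = (1722.4 - 665.55) / 0.58312
hfg = 1812.4 kJ/kg


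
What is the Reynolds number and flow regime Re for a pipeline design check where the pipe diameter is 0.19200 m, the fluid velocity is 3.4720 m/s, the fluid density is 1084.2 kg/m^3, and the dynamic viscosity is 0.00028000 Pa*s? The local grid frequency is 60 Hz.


Step 1: Re = rho*vel*D/mu = 1084.2*3.472*0.192/0.00028 = 2.5813e+06
Step 2: Re = 2.5813e+06 > 4000, so flow is turbulent.
Re = 2.5813e+06 (turbulent)


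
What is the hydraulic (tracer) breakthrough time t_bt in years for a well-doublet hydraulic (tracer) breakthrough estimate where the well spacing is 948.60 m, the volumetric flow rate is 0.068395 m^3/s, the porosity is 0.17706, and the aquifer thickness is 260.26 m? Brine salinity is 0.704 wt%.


t_bt = pi * hr * phi * L^2 / (3 * Qv) / (365.25*86400)
t_bt = pi * 260.26 * 0.17706 * 948.60^2 / (3 * 0.068395) / (365.25*86400)
t_bt = 20.118 years


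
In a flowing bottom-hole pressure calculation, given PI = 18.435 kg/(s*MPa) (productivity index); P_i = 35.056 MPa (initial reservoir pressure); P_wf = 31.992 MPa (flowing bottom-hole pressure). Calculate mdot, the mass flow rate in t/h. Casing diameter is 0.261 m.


mdot = (P_i - P_wf) * PI
mdot = (35.056 - 31.992) * 18.435
mdot = 56.48484 kg/s
Convert: 56.48484 kg/s * 3.6 = 203.35 t/h
mdot = 203.35 t/h


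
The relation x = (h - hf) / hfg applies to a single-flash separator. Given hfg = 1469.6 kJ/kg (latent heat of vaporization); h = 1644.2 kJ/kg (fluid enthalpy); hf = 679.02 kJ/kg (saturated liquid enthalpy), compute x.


x = (h - hf) / hfg
x = (1644.2 - 679.02) / 1469.6
x = 0.65676


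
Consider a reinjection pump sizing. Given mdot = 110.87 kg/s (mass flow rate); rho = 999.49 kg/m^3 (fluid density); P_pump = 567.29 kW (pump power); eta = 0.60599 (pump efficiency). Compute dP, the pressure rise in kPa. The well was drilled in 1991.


dP = P_pump * rho * eta / mdot
dP = 567.29 * 999.49 * 0.60599 / 110.87
dP = 3099.1 kPa


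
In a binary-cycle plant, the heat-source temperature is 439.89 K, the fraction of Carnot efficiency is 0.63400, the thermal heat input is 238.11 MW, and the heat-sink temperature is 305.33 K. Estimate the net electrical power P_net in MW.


Step 1: eta = (1 - Tc/Th)*f = (1 - 305.33/439.89)*0.634 = 0.1939372
Step 2: P_net = eta * Q_in = 0.1939372 * 238.11 = 46.178 MW
P_net = 46.178 MW


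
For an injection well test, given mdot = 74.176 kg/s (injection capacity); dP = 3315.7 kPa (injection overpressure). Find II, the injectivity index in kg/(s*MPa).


II = mdot * 1000 / dP
II = 74.176 * 1000 / 3315.7
II = 22.371 kg/(s*MPa)


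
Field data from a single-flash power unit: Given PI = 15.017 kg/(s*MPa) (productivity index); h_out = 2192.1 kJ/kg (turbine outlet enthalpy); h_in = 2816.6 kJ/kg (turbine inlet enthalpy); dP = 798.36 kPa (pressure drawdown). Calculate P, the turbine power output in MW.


Step 1: mdot = PI * dP / 1000 = 15.017 * 798.36 / 1000 = 11.98897 kg/s
Step 2: P = mdot*(h_in - h_out)/1000 = 11.98897*(2816.6 - 2192.1)/1000 = 7.4871 MW
P = 7.4871 MW


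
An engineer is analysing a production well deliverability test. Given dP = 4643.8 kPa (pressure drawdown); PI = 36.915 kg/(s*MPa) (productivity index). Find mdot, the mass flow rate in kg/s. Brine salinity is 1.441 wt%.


mdot = PI * dP / 1000
mdot = 36.915 * 4643.8 / 1000
mdot = 171.43 kg/s


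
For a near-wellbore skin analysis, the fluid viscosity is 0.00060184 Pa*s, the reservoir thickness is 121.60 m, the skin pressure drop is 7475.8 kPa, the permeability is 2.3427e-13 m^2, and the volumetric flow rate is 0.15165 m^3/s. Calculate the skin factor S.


S = dP_s * 1000 * 2*pi*k*hr / (q*mu)
S = 7475.8 * 1000 * 2*pi*2.3427e-13*121.60 / (0.15165*0.00060184)
S = 14.661


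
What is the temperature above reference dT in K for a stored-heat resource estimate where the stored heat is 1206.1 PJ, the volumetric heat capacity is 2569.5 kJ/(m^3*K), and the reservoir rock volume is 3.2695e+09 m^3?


dT = Q_s * 1e12 / (Vr * rhoc)
dT = 1206.1 * 1e12 / (3.2695e+09 * 2569.5)
dT = 143.57 K


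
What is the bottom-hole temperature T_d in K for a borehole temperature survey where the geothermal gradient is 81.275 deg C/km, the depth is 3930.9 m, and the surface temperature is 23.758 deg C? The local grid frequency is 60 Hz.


T_d = T_surf + grad * d / 1000
T_d = 23.758 + 81.275 * 3930.9 / 1000
T_d = 343.2419 deg C
Convert to K: 343.2419 + 273.15 = 616.39 K
T_d = 616.39 K


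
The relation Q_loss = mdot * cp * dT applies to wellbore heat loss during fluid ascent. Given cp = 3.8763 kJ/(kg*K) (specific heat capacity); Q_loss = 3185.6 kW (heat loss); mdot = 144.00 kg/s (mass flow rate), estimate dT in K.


dT = Q_loss / (mdot * cp)
dT = 3185.6 / (144.00 * 3.8763)
dT = 5.7070 K


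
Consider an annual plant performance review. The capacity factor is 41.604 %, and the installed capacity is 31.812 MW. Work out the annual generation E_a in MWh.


E_a = CF / 100 * cap * 8760
E_a = 41.604 / 100 * 31.812 * 8760
E_a = 1.1594e+05 MWh


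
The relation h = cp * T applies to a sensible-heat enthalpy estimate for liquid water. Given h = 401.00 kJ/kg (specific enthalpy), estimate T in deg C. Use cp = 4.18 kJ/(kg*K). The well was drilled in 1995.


T = h / cp
T = 401.00 / 4.18
T = 95.933 deg C


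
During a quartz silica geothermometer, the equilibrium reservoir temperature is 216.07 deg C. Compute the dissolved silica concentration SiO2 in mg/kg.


SiO2 = 10^(5.19 - 1309/(T_eq + 273.15))
SiO2 = 10^(5.19 - 1309/(216.07 + 273.15))
SiO2 = 326.82 mg/kg


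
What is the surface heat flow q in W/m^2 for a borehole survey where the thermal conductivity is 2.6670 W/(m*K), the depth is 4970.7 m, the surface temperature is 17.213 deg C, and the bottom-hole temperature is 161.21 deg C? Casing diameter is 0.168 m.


Step 1: grad = (T_d - T_surf)/d * 1000 = (161.21 - 17.213)/4970.7 * 1000 = 28.96916 deg C/km
Step 2: q = k * grad / 1000 = 2.667 * 28.96916 / 1000 = 0.077261 W/m^2
q = 0.077261 W/m^2


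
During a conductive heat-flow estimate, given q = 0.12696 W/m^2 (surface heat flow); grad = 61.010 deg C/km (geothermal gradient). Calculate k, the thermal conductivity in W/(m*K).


k = q * 1000 / grad
k = 0.12696 * 1000 / 61.010
k = 2.0810 W/(m*K)


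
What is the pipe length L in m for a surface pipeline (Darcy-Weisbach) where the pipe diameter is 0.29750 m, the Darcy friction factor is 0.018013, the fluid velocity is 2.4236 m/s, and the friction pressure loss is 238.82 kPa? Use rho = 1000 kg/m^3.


L = dP*1000*D / (f*rho*vel^2/2)
L = 238.82*1000*0.29750 / (0.018013*1000*2.4236^2/2)
L = 1343.0 m


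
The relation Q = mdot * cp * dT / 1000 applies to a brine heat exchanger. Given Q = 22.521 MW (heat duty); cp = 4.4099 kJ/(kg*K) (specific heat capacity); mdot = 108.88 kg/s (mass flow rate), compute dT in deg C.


dT = Q * 1000 / (mdot * cp)
dT = 22.521 * 1000 / (108.88 * 4.4099)
dT = 46.90410 K
Convert (temperature difference, 1 K = 1 deg C): 46.90410 K = 46.90410 deg C
dT = 46.904 deg C


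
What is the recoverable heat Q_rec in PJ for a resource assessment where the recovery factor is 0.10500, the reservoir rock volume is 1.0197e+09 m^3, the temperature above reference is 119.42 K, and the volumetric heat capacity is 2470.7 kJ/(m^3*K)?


Step 1: Q_s = Vr*rhoc*dT/1e12 = 1.0197e+09*2470.7*119.42/1e12 = 300.8635 PJ
Step 2: Q_rec = Q_s * RF = 300.8635 * 0.105 = 31.591 PJ
Q_rec = 31.591 PJ


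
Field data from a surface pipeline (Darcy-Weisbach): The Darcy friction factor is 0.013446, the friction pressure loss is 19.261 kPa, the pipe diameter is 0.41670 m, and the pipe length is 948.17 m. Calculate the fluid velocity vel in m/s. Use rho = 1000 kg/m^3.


vel = sqrt(dP*1000*2*D / (f*L*rho))
vel = sqrt(19.261*1000*2*0.41670 / (0.013446*948.17*1000))
vel = 1.1221 m/s


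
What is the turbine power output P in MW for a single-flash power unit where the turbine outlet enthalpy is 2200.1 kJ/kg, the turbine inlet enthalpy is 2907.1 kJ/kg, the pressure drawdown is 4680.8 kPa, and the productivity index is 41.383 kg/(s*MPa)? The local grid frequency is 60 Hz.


Step 1: mdot = PI * dP / 1000 = 41.383 * 4680.8 / 1000 = 193.7055 kg/s
Step 2: P = mdot*(h_in - h_out)/1000 = 193.7055*(2907.1 - 2200.1)/1000 = 136.95 MW
P = 136.95 MW


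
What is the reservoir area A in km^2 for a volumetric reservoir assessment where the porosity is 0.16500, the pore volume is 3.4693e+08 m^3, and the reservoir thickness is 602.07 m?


A = Vp / (1e6 * hr * phi)
A = 3.4693e+08 / (1e6 * 602.07 * 0.16500)
A = 3.4923 km^2


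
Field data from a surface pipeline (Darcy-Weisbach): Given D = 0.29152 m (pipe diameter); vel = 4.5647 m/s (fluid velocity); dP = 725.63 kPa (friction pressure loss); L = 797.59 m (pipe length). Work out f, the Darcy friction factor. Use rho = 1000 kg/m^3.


f = dP*1000 / ((L/D)*(rho*vel^2/2))
f = 725.63*1000 / ((797.59/0.29152)*(1000*4.5647^2/2))
f = 0.025457


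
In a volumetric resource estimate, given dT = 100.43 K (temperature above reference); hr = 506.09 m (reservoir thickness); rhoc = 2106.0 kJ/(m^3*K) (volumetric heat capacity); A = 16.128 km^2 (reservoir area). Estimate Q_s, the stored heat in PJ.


Step 1: Vr = A*1e6*hr = 16.128*1e6*506.09 = 8.162220e+09 m^3
Step 2: Q_s = Vr*rhoc*dT/1e12 = 8.162220e+09*2106.0*100.43/1e12 = 1726.4 PJ
Q_s = 1726.4 PJ


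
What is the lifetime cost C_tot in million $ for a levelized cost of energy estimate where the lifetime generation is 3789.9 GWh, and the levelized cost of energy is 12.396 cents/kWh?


C_tot = LCOE / 100 * E_tot
C_tot = 12.396 / 100 * 3789.9
C_tot = 469.80 million $


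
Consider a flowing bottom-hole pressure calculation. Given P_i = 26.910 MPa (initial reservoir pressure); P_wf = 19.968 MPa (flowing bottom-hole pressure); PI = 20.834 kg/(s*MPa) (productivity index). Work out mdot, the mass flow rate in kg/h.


mdot = (P_i - P_wf) * PI
mdot = (26.910 - 19.968) * 20.834
mdot = 144.6296 kg/s
Convert: 144.6296 kg/s * 3600.0 = 5.2067e+05 kg/h
mdot = 5.2067e+05 kg/h


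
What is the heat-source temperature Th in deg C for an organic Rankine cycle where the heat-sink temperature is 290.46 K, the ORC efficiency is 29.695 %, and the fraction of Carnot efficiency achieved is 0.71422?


Th = Tc / (1 - (eta_orc/100)/f)
Th = 290.46 / (1 - (29.695/100)/0.71422)
Th = 497.1657 K
Convert to deg C: 497.1657 - 273.15 = 224.02 deg C
Th = 224.02 deg C


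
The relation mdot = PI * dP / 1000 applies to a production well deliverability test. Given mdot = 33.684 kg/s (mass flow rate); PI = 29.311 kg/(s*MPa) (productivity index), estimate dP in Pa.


dP = mdot * 1000 / PI
dP = 33.684 * 1000 / 29.311
dP = 1149.193 kPa
Convert: 1149.193 kPa * 1000.0 = 1.1492e+06 Pa
dP = 1.1492e+06 Pa


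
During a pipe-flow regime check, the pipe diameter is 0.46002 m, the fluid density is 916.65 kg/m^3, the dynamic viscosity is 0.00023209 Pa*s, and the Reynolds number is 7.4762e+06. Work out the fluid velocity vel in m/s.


vel = Re * mu / (rho * D)
vel = 7.4762e+06 * 0.00023209 / (916.65 * 0.46002)
vel = 4.1149 m/s


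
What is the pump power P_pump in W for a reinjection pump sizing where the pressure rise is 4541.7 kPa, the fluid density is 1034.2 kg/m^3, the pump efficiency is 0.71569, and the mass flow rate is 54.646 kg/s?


P_pump = mdot * dP / (rho * eta)
P_pump = 54.646 * 4541.7 / (1034.2 * 0.71569)
P_pump = 335.3106 kW
Convert: 335.3106 kW * 1000.0 = 3.3531e+05 W
P_pump = 3.3531e+05 W


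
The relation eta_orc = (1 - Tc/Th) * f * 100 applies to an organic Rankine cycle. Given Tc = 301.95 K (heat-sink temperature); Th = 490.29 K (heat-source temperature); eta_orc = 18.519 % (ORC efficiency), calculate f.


f = (eta_orc/100) / (1 - Tc/Th)
f = (18.519/100) / (1 - 301.95/490.29)
f = 0.48209


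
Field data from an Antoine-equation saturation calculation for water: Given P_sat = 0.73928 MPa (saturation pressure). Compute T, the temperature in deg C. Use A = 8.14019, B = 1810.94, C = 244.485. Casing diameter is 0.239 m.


T = B / (A - log10(P_sat * 760 / 0.101325)) - C
T = 1810.94 / (8.14019 - log10(0.73928 * 760 / 0.101325)) - 244.485
T = 167.44 deg C


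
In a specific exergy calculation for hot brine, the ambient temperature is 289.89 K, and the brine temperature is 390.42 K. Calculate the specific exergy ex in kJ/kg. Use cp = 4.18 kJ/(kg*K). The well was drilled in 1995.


ex = cp * ((T_b - T_0) - T_0 * ln(T_b/T_0))
ex = 4.18 * ((390.42 - 289.89) - 289.89 * ln(390.42/289.89))
ex = 59.454 kJ/kg


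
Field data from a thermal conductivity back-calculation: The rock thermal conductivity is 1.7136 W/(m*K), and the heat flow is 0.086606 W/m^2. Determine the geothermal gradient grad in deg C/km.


grad = q / k * 1000
grad = 0.086606 / 1.7136 * 1000
grad = 50.540 deg C/km


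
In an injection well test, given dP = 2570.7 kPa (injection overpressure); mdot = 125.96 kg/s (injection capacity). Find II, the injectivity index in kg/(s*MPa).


II = mdot * 1000 / dP
II = 125.96 * 1000 / 2570.7
II = 48.998 kg/(s*MPa)


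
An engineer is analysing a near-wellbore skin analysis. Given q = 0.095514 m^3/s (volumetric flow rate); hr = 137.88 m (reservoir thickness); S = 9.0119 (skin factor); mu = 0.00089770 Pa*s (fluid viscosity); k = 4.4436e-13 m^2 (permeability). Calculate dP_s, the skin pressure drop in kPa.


dP_s = S * q * mu / (2*pi*k*hr) / 1000
dP_s = 9.0119 * 0.095514 * 0.00089770 / (2*pi*4.4436e-13*137.88) / 1000
dP_s = 2007.2 kPa


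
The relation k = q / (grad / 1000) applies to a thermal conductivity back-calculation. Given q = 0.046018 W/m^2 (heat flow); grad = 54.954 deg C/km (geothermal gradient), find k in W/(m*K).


k = q / (grad / 1000)
k = 0.046018 / (54.954 / 1000)
k = 0.83739 W/(m*K)


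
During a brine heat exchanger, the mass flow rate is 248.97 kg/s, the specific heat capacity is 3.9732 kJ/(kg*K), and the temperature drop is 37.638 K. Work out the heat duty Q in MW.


Q = mdot * cp * dT / 1000
Q = 248.97 * 3.9732 * 37.638 / 1000
Q = 37.232 MW


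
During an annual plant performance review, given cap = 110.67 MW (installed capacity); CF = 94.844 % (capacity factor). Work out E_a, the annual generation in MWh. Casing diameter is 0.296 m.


E_a = CF / 100 * cap * 8760
E_a = 94.844 / 100 * 110.67 * 8760
E_a = 9.1948e+05 MWh


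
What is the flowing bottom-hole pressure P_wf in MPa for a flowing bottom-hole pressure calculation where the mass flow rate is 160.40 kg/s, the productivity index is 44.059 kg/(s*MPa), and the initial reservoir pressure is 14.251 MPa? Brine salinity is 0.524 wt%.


P_wf = P_i - mdot / PI
P_wf = 14.251 - 160.40 / 44.059
P_wf = 10.610 MPa


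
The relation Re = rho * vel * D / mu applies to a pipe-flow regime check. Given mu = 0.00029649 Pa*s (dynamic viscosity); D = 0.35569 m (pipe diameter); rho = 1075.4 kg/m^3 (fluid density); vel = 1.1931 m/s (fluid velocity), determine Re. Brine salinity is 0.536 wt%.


Re = rho * vel * D / mu
Re = 1075.4 * 1.1931 * 0.35569 / 0.00029649
Re = 1.5392e+06


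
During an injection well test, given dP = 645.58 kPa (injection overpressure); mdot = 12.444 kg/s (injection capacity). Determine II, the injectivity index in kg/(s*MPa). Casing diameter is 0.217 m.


II = mdot * 1000 / dP
II = 12.444 * 1000 / 645.58
II = 19.276 kg/(s*MPa)


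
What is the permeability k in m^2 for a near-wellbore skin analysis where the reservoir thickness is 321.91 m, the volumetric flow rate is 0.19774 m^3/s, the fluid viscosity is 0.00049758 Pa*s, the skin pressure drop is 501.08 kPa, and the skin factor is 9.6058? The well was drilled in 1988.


k = S*q*mu / (2*pi*dP_s*1000*hr)
k = 9.6058*0.19774*0.00049758 / (2*pi*501.08*1000*321.91)
k = 9.3254e-13 m^2


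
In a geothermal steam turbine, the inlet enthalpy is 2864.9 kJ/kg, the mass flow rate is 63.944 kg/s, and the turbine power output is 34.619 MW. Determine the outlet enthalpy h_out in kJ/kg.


h_out = h_in - P * 1000 / mdot
h_out = 2864.9 - 34.619 * 1000 / 63.944
h_out = 2323.5 kJ/kg


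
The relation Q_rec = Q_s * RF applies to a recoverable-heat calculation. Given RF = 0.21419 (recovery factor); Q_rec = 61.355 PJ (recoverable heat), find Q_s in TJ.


Q_s = Q_rec / RF
Q_s = 61.355 / 0.21419
Q_s = 286.4513 PJ
Convert: 286.4513 PJ * 1000.0 = 2.8645e+05 TJ
Q_s = 2.8645e+05 TJ


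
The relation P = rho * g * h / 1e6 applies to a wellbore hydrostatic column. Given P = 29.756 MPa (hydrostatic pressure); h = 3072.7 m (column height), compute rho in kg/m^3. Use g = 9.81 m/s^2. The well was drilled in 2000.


rho = P * 1e6 / (g * h)
rho = 29.756 * 1e6 / (9.81 * 3072.7)
rho = 987.16 kg/m^3


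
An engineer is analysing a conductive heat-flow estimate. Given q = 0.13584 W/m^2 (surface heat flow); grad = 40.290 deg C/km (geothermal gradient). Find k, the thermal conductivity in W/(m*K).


k = q * 1000 / grad
k = 0.13584 * 1000 / 40.290
k = 3.3716 W/(m*K)


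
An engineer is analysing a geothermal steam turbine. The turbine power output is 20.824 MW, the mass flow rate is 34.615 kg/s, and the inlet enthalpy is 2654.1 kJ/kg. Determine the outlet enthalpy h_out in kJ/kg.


h_out = h_in - P * 1000 / mdot
h_out = 2654.1 - 20.824 * 1000 / 34.615
h_out = 2052.5 kJ/kg


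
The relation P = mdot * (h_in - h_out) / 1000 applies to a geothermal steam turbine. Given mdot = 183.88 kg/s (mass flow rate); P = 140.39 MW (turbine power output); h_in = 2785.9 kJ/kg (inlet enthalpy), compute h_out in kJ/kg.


h_out = h_in - P * 1000 / mdot
h_out = 2785.9 - 140.39 * 1000 / 183.88
h_out = 2022.4 kJ/kg


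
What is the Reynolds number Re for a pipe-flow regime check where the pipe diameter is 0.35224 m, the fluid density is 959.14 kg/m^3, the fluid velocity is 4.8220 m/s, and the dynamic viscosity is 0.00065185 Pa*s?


Re = rho * vel * D / mu
Re = 959.14 * 4.8220 * 0.35224 / 0.00065185
Re = 2.4992e+06


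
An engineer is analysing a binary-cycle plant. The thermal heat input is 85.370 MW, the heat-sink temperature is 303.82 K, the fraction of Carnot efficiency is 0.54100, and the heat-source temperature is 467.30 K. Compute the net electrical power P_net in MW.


Step 1: eta = (1 - Tc/Th)*f = (1 - 303.82/467.3)*0.541 = 0.1892632
Step 2: P_net = eta * Q_in = 0.1892632 * 85.37 = 16.157 MW
P_net = 16.157 MW


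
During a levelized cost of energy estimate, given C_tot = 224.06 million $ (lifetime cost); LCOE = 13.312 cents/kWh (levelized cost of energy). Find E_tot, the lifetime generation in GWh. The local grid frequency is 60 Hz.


E_tot = C_tot / LCOE * 100
E_tot = 224.06 / 13.312 * 100
E_tot = 1683.1 GWh


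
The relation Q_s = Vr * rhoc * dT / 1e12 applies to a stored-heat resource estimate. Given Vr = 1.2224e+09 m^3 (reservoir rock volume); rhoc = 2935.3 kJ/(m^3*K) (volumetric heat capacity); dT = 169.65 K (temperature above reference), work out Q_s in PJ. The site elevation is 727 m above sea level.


Q_s = Vr * rhoc * dT / 1e12
Q_s = 1.2224e+09 * 2935.3 * 169.65 / 1e12
Q_s = 608.72 PJ


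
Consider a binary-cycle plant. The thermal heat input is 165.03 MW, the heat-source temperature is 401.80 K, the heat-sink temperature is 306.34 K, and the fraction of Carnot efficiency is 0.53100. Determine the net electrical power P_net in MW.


Step 1: eta = (1 - Tc/Th)*f = (1 - 306.34/401.8)*0.531 = 0.1261555
Step 2: P_net = eta * Q_in = 0.1261555 * 165.03 = 20.819 MW
P_net = 20.819 MW


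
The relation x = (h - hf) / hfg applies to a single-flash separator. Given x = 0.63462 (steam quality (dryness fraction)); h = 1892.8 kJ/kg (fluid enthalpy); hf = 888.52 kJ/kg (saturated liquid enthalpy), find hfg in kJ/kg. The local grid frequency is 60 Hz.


hfg = (h - hf) / x
hfg = (1892.8 - 888.52) / 0.63462
hfg = 1582.5 kJ/kg


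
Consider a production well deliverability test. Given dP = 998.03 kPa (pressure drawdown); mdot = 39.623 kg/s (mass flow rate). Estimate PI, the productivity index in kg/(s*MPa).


PI = mdot * 1000 / dP
PI = 39.623 * 1000 / 998.03
PI = 39.701 kg/(s*MPa)


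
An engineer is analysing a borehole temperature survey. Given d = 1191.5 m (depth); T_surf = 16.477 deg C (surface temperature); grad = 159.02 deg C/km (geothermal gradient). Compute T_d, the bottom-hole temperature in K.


T_d = T_surf + grad * d / 1000
T_d = 16.477 + 159.02 * 1191.5 / 1000
T_d = 205.9493 deg C
Convert to K: 205.9493 + 273.15 = 479.10 K
T_d = 479.10 K


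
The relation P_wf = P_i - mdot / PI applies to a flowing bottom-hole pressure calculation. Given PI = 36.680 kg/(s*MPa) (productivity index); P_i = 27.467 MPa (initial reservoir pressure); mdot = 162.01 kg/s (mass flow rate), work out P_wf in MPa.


P_wf = P_i - mdot / PI
P_wf = 27.467 - 162.01 / 36.680
P_wf = 23.050 MPa


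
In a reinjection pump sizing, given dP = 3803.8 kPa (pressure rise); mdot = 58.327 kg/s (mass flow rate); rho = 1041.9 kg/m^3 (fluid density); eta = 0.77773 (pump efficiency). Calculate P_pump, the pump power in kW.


P_pump = mdot * dP / (rho * eta)
P_pump = 58.327 * 3803.8 / (1041.9 * 0.77773)
P_pump = 273.80 kW


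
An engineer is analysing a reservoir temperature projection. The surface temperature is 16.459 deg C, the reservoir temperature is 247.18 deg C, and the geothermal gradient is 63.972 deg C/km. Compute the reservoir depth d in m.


d = (T_res - T_surf) / grad * 1000
d = (247.18 - 16.459) / 63.972 * 1000
d = 3606.6 m


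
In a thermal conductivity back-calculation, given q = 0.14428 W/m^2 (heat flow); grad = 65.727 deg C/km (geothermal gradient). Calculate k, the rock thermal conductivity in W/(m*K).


k = q / (grad / 1000)
k = 0.14428 / (65.727 / 1000)
k = 2.1951 W/(m*K)


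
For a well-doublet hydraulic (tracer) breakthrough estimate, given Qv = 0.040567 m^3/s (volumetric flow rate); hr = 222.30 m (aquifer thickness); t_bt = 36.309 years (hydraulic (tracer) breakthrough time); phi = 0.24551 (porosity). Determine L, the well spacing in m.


L = sqrt(t_bt*365.25*86400*3*Qv / (pi*hr*phi))
L = sqrt(36.309*365.25*86400*3*0.040567 / (pi*222.30*0.24551))
L = 901.83 m


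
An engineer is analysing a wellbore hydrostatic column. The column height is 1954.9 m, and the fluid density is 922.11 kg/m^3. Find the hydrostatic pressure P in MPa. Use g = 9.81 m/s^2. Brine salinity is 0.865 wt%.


P = rho * g * h / 1e6
P = 922.11 * 9.81 * 1954.9 / 1e6
P = 17.684 MPa


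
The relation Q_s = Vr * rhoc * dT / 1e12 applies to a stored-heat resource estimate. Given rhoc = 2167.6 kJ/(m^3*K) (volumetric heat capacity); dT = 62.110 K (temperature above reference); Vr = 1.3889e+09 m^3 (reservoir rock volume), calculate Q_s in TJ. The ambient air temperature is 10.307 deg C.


Q_s = Vr * rhoc * dT / 1e12
Q_s = 1.3889e+09 * 2167.6 * 62.110 / 1e12
Q_s = 186.9871 PJ
Convert: 186.9871 PJ * 1000.0 = 1.8699e+05 TJ
Q_s = 1.8699e+05 TJ


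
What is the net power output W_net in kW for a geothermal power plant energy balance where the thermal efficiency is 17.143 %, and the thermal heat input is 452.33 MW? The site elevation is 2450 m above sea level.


W_net = eta / 100 * Q_in
W_net = 17.143 / 100 * 452.33
W_net = 77.54293 MW
Convert: 77.54293 MW * 1000.0 = 77543 kW
W_net = 77543 kW


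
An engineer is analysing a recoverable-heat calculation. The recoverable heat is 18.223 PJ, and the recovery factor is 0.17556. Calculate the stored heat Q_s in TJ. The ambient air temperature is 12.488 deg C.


Q_s = Q_rec / RF
Q_s = 18.223 / 0.17556
Q_s = 103.7993 PJ
Convert: 103.7993 PJ * 1000.0 = 1.0380e+05 TJ
Q_s = 1.0380e+05 TJ


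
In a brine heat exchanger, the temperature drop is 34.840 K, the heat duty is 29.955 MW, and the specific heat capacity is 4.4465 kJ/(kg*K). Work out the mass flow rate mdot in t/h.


mdot = Q * 1000 / (cp * dT)
mdot = 29.955 * 1000 / (4.4465 * 34.840)
mdot = 193.3628 kg/s
Convert: 193.3628 kg/s * 3.6 = 696.11 t/h
mdot = 696.11 t/h


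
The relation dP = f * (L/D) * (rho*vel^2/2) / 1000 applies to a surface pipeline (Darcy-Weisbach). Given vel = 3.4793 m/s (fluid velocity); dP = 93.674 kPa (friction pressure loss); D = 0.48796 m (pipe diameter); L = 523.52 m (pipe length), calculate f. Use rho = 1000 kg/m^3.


f = dP*1000 / ((L/D)*(rho*vel^2/2))
f = 93.674*1000 / ((523.52/0.48796)*(1000*3.4793^2/2))
f = 0.014425


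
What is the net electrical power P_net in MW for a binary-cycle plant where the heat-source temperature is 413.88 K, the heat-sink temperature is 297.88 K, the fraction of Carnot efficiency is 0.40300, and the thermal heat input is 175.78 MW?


Step 1: eta = (1 - Tc/Th)*f = (1 - 297.88/413.88)*0.403 = 0.1129506
Step 2: P_net = eta * Q_in = 0.1129506 * 175.78 = 19.854 MW
P_net = 19.854 MW


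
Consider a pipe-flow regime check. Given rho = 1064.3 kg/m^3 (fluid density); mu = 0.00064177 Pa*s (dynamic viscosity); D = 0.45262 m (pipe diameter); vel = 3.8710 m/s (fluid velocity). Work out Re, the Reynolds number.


Re = rho * vel * D / mu
Re = 1064.3 * 3.8710 * 0.45262 / 0.00064177
Re = 2.9056e+06


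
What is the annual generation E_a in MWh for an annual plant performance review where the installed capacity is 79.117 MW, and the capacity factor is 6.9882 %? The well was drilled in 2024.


E_a = CF / 100 * cap * 8760
E_a = 6.9882 / 100 * 79.117 * 8760
E_a = 48433 MWh


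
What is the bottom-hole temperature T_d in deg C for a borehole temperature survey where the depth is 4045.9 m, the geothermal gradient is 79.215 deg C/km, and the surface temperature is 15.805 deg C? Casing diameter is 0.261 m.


T_d = T_surf + grad * d / 1000
T_d = 15.805 + 79.215 * 4045.9 / 1000
T_d = 336.30 deg C


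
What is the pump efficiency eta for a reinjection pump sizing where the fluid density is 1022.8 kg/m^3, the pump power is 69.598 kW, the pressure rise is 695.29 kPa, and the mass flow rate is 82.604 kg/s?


eta = mdot * dP / (rho * P_pump)
eta = 82.604 * 695.29 / (1022.8 * 69.598)
eta = 0.80683


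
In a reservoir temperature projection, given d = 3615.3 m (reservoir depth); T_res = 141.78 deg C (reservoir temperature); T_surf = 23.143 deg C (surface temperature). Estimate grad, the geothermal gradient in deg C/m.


grad = (T_res - T_surf) / d * 1000
grad = (141.78 - 23.143) / 3615.3 * 1000
grad = 32.81526 deg C/km
Convert: 32.81526 deg C/km * 0.001 = 0.032815 deg C/m
grad = 0.032815 deg C/m


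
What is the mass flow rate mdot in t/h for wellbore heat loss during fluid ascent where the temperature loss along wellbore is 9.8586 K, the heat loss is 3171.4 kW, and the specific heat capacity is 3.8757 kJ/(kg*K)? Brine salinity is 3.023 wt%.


mdot = Q_loss / (cp * dT)
mdot = 3171.4 / (3.8757 * 9.8586)
mdot = 83.00144 kg/s
Convert: 83.00144 kg/s * 3.6 = 298.81 t/h
mdot = 298.81 t/h


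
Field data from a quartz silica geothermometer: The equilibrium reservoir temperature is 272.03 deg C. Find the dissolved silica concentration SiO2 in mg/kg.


SiO2 = 10^(5.19 - 1309/(T_eq + 273.15))
SiO2 = 10^(5.19 - 1309/(272.03 + 273.15))
SiO2 = 615.12 mg/kg


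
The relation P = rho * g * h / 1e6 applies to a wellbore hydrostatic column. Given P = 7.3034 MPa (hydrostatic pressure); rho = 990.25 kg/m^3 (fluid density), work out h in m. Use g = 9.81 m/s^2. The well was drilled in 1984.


h = P * 1e6 / (g * rho)
h = 7.3034 * 1e6 / (9.81 * 990.25)
h = 751.82 m


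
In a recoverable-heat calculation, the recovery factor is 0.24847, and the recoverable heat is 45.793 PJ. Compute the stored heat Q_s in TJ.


Q_s = Q_rec / RF
Q_s = 45.793 / 0.24847
Q_s = 184.2999 PJ
Convert: 184.2999 PJ * 1000.0 = 1.8430e+05 TJ
Q_s = 1.8430e+05 TJ


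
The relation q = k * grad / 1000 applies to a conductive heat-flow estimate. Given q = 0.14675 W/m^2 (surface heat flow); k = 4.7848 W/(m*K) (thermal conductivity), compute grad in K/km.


grad = q * 1000 / k
grad = 0.14675 * 1000 / 4.7848
grad = 30.67004 deg C/km
Convert: 30.67004 deg C/km * 1.0 = 30.670 K/km
grad = 30.670 K/km


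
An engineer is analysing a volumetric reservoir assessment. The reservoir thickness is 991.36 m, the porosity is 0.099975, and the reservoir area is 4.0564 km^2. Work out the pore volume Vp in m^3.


Vp = A * 1e6 * hr * phi
Vp = 4.0564 * 1e6 * 991.36 * 0.099975
Vp = 4.0203e+08 m^3


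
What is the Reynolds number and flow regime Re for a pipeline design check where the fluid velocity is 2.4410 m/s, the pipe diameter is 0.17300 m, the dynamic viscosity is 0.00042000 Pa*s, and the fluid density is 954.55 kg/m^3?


Step 1: Re = rho*vel*D/mu = 954.55*2.441*0.173/0.00042 = 9.5976e+05
Step 2: Re = 9.5976e+05 > 4000, so flow is turbulent.
Re = 9.5976e+05 (turbulent)


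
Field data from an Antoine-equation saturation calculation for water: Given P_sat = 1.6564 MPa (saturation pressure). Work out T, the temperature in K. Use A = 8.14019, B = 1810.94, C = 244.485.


T = B / (A - log10(P_sat * 760 / 0.101325)) - C
T = 1810.94 / (8.14019 - log10(1.6564 * 760 / 0.101325)) - 244.485
T = 203.1107 deg C
Convert to K: 203.1107 + 273.15 = 476.26 K
T = 476.26 K


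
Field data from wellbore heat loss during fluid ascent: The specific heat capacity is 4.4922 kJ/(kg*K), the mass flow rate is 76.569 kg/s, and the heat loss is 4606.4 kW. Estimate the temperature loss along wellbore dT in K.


dT = Q_loss / (mdot * cp)
dT = 4606.4 / (76.569 * 4.4922)
dT = 13.392 K


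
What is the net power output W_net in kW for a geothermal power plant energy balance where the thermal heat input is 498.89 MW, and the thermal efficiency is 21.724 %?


W_net = eta / 100 * Q_in
W_net = 21.724 / 100 * 498.89
W_net = 108.3789 MW
Convert: 108.3789 MW * 1000.0 = 1.0838e+05 kW
W_net = 1.0838e+05 kW


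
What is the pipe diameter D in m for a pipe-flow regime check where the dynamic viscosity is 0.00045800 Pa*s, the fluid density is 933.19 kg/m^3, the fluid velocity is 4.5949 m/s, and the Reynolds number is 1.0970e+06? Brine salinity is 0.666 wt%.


D = Re * mu / (rho * vel)
D = 1.0970e+06 * 0.00045800 / (933.19 * 4.5949)
D = 0.11717 m


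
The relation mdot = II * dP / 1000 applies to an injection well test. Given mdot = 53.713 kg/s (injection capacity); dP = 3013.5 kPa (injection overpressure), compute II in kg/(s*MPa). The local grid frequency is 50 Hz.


II = mdot * 1000 / dP
II = 53.713 * 1000 / 3013.5
II = 17.824 kg/(s*MPa)


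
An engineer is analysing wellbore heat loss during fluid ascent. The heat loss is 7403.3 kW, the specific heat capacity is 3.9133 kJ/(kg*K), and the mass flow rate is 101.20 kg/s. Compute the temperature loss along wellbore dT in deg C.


dT = Q_loss / (mdot * cp)
dT = 7403.3 / (101.20 * 3.9133)
dT = 18.69398 K
Convert (temperature difference, 1 K = 1 deg C): 18.69398 K = 18.69398 deg C
dT = 18.694 deg C


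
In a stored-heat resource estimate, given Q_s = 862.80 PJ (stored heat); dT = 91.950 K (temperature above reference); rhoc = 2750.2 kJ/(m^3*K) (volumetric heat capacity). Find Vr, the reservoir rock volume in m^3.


Vr = Q_s * 1e12 / (rhoc * dT)
Vr = 862.80 * 1e12 / (2750.2 * 91.950)
Vr = 3.4119e+09 m^3


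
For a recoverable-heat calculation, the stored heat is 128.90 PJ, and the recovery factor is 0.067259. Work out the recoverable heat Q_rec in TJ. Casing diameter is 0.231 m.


Q_rec = Q_s * RF
Q_rec = 128.90 * 0.067259
Q_rec = 8.669685 PJ
Convert: 8.669685 PJ * 1000.0 = 8669.7 TJ
Q_rec = 8669.7 TJ


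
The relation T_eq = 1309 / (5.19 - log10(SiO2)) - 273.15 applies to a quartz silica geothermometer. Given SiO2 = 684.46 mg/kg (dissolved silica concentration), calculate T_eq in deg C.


T_eq = 1309 / (5.19 - log10(SiO2)) - 273.15
T_eq = 1309 / (5.19 - log10(684.46)) - 273.15
T_eq = 282.77 deg C


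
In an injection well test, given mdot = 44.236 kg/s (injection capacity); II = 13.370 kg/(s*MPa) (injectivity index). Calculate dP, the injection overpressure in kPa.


dP = mdot * 1000 / II
dP = 44.236 * 1000 / 13.370
dP = 3308.6 kPa


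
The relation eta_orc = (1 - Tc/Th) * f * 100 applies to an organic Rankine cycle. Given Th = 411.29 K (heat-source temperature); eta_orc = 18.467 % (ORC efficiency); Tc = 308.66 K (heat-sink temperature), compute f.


f = (eta_orc/100) / (1 - Tc/Th)
f = (18.467/100) / (1 - 308.66/411.29)
f = 0.74007


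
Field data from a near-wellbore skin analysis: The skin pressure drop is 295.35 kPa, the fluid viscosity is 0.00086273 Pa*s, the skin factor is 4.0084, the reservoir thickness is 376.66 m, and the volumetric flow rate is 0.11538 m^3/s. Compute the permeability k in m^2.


k = S*q*mu / (2*pi*dP_s*1000*hr)
k = 4.0084*0.11538*0.00086273 / (2*pi*295.35*1000*376.66)
k = 5.7083e-13 m^2


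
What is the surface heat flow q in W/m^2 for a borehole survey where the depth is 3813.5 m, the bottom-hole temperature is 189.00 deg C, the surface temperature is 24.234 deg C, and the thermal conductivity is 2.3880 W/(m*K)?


Step 1: grad = (T_d - T_surf)/d * 1000 = (189.0 - 24.234)/3813.5 * 1000 = 43.20598 deg C/km
Step 2: q = k * grad / 1000 = 2.388 * 43.20598 / 1000 = 0.10318 W/m^2
q = 0.10318 W/m^2


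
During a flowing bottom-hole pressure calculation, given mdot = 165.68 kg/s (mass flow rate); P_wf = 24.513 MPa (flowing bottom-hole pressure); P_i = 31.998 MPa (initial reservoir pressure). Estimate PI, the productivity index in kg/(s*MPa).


PI = mdot / (P_i - P_wf)
PI = 165.68 / (31.998 - 24.513)
PI = 22.135 kg/(s*MPa)


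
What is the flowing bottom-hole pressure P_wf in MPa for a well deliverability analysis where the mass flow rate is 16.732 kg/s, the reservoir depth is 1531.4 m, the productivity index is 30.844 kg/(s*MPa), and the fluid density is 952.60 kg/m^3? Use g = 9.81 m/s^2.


Step 1: P_i = rho*g*h/1e6 = 952.6*9.81*1531.4/1e6 = 14.31094 MPa
Step 2: P_wf = P_i - mdot/PI = 14.31094 - 16.732/30.844 = 13.768 MPa
P_wf = 13.768 MPa


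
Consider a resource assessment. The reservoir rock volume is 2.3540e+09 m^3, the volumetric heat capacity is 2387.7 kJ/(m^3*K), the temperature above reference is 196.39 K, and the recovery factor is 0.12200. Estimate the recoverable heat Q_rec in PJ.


Step 1: Q_s = Vr*rhoc*dT/1e12 = 2.3540e+09*2387.7*196.39/1e12 = 1103.839 PJ
Step 2: Q_rec = Q_s * RF = 1103.839 * 0.122 = 134.67 PJ
Q_rec = 134.67 PJ


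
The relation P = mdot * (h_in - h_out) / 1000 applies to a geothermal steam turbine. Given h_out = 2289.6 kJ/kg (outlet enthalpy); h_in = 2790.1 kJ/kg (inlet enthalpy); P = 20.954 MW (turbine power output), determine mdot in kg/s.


mdot = P * 1000 / (h_in - h_out)
mdot = 20.954 * 1000 / (2790.1 - 2289.6)
mdot = 41.866 kg/s


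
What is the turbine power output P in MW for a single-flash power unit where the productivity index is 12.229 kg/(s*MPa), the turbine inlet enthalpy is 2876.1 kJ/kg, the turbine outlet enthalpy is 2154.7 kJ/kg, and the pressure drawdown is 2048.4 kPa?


Step 1: mdot = PI * dP / 1000 = 12.229 * 2048.4 / 1000 = 25.04988 kg/s
Step 2: P = mdot*(h_in - h_out)/1000 = 25.04988*(2876.1 - 2154.7)/1000 = 18.071 MW
P = 18.071 MW


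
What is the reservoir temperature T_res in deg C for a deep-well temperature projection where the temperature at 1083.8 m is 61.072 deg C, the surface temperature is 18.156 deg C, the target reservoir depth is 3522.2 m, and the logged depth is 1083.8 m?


Step 1: grad = (T_d1 - T_surf)/d1 * 1000 = (61.072 - 18.156)/1083.8 * 1000 = 39.59771 deg C/km
Step 2: T_res = T_surf + grad*d2/1000 = 18.156 + 39.59771*3522.2/1000 = 157.63 deg C
T_res = 157.63 deg C


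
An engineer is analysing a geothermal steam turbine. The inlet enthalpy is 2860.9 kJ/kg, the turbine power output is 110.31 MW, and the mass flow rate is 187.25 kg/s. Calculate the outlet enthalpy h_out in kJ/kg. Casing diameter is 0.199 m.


h_out = h_in - P * 1000 / mdot
h_out = 2860.9 - 110.31 * 1000 / 187.25
h_out = 2271.8 kJ/kg


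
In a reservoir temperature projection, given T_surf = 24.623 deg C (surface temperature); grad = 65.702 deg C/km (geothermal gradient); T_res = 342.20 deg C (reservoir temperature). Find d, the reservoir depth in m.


d = (T_res - T_surf) / grad * 1000
d = (342.20 - 24.623) / 65.702 * 1000
d = 4833.6 m


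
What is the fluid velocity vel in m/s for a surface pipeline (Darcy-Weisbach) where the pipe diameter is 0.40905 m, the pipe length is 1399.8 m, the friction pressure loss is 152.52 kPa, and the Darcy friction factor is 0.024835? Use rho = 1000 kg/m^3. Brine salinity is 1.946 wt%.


vel = sqrt(dP*1000*2*D / (f*L*rho))
vel = sqrt(152.52*1000*2*0.40905 / (0.024835*1399.8*1000))
vel = 1.8945 m/s


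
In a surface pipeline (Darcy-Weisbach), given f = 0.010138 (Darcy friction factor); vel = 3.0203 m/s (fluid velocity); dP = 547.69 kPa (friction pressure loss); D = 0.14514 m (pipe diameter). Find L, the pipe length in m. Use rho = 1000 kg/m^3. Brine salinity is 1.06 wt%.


L = dP*1000*D / (f*rho*vel^2/2)
L = 547.69*1000*0.14514 / (0.010138*1000*3.0203^2/2)
L = 1719.1 m


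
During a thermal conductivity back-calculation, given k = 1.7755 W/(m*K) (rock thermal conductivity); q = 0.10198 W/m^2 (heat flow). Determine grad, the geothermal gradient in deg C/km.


grad = q / k * 1000
grad = 0.10198 / 1.7755 * 1000
grad = 57.437 deg C/km


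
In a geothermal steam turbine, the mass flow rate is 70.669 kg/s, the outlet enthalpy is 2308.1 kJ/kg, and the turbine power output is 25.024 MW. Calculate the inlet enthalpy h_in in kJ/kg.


h_in = h_out + P * 1000 / mdot
h_in = 2308.1 + 25.024 * 1000 / 70.669
h_in = 2662.2 kJ/kg


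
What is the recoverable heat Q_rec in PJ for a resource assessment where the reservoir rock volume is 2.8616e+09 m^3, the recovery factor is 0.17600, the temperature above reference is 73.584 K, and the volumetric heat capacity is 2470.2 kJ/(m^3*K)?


Step 1: Q_s = Vr*rhoc*dT/1e12 = 2.8616e+09*2470.2*73.584/1e12 = 520.1450 PJ
Step 2: Q_rec = Q_s * RF = 520.1450 * 0.176 = 91.546 PJ
Q_rec = 91.546 PJ
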